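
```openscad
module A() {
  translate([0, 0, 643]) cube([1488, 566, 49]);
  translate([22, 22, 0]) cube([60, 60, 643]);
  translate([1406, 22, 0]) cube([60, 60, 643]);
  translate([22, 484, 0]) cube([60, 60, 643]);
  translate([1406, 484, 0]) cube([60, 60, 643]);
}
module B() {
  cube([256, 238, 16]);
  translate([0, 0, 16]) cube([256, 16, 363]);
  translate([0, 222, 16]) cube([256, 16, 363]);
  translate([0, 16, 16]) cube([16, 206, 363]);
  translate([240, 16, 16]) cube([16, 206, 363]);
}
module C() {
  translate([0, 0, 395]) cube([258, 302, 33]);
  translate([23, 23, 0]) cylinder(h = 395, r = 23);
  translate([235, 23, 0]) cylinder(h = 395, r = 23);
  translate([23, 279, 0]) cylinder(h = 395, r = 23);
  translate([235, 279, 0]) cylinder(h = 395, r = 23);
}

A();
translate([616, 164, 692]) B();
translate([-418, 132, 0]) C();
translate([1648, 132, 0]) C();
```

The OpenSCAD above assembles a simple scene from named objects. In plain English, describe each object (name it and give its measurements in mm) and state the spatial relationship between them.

A is a table: top 1488 mm (x) × 566 mm (y), 49 mm thick, upper face at z = 692 mm, on four 60×60 mm square legs, each inset 22 mm from the nearest pair of top edges, running from z = 0 to the bottom of the top.

B is an open storage box with external size 256×238×379 mm and wall thickness 16 mm (the base is also 16 mm thick). The base covers the whole footprint; the four walls stand on the base, with the y-facing walls full-width and the x-facing walls fitting between their inner faces.

C is a simple wooden stool: a rectangular seat 258 mm (x) by 302 mm (y), 33 mm thick, top face at z = 428 mm, on four round legs, each 46 mm in diameter. The legs rest on z = 0, each leg's axis is inset half a diameter from the nearest pair of seat edges (so the leg's bounding box is flush with the corner).

The open box is on top of the table, centred. Two stools sit around the table at the −x, +x sides.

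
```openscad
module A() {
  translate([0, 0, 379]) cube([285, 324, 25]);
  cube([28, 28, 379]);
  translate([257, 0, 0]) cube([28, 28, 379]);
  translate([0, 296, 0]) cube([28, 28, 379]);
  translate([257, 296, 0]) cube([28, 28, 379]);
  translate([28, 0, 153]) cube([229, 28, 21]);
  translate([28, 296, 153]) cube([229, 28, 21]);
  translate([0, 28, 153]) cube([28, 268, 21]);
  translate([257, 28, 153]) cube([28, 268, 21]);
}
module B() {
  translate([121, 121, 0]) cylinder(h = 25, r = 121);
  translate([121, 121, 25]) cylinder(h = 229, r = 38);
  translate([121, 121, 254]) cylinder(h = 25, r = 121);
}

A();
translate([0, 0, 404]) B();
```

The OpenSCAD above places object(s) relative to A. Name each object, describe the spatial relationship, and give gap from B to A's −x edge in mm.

A is a stool. B is a spool. The spool is on top of the stool. The gap from the spool to the stool's −x edge is 0 mm.

The spool's min-x is at 0; the stool's min-x is 0; gap = 0 mm.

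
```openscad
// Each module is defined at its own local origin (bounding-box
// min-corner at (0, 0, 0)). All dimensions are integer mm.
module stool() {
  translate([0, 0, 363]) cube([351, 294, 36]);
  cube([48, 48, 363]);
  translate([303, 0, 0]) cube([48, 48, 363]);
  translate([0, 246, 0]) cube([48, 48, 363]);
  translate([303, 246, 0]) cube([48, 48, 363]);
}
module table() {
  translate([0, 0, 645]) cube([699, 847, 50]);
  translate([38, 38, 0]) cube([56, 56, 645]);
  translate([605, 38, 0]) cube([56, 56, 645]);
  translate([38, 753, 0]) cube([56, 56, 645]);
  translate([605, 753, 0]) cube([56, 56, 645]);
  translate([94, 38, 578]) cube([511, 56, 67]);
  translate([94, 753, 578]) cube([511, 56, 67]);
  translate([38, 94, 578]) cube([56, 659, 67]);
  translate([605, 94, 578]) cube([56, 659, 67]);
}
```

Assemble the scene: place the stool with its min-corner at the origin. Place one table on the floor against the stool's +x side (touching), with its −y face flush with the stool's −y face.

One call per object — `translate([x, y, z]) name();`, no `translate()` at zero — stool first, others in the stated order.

stool();
translate([351, 0, 0]) table();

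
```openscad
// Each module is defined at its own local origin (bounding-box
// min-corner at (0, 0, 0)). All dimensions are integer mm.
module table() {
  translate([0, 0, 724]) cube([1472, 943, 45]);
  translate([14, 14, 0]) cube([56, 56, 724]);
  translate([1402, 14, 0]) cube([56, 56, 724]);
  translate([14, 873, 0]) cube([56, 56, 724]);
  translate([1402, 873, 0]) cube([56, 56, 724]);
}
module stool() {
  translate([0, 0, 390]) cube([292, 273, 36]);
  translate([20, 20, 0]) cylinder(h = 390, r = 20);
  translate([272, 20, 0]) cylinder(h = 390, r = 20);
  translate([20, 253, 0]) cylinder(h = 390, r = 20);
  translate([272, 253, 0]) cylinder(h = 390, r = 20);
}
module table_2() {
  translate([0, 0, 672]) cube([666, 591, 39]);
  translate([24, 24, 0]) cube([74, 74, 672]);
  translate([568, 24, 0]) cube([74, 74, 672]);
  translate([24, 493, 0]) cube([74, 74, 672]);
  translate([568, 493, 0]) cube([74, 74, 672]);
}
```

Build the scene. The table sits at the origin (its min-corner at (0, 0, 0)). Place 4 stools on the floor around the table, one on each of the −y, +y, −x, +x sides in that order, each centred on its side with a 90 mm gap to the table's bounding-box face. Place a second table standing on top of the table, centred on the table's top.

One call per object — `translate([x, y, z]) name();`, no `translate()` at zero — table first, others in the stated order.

table();
translate([590, -363, 0]) stool();
translate([590, 1033, 0]) stool();
translate([-382, 335, 0]) stool();
translate([1562, 335, 0]) stool();
translate([403, 176, 769]) table_2();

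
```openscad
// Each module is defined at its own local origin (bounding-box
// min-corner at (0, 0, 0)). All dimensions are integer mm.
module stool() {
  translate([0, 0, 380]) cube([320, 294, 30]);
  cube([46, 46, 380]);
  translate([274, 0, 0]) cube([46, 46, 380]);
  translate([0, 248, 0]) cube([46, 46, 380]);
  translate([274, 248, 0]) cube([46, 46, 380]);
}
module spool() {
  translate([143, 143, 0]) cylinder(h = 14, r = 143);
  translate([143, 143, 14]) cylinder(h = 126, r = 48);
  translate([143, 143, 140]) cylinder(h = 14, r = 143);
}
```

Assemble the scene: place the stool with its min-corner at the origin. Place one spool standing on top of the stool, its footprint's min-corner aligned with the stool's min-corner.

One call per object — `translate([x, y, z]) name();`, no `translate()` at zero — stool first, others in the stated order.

stool();
translate([0, 0, 410]) spool();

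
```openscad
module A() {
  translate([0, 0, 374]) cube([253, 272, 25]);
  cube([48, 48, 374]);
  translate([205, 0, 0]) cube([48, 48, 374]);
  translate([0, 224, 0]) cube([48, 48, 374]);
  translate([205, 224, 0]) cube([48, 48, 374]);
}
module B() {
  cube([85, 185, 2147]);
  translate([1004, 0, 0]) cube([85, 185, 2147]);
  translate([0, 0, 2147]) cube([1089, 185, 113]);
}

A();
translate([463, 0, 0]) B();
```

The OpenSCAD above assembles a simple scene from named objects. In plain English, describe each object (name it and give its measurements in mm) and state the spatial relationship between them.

A is a simple wooden stool: a rectangular seat 253 mm (x) by 272 mm (y), 25 mm thick, top face at z = 399 mm, on four square legs, each 48×48 mm in cross-section. The legs rest on z = 0, each flush with a corner of the seat.

B is a rectangular door frame: two vertical jambs of 85×185 mm section, 2147 mm tall, with a clear opening 919 mm wide between their inner faces. A header 113 mm tall and 185 mm deep lies on top of the jambs and spans the full outside width.

The door frame is on the floor beside the stool on its +x side.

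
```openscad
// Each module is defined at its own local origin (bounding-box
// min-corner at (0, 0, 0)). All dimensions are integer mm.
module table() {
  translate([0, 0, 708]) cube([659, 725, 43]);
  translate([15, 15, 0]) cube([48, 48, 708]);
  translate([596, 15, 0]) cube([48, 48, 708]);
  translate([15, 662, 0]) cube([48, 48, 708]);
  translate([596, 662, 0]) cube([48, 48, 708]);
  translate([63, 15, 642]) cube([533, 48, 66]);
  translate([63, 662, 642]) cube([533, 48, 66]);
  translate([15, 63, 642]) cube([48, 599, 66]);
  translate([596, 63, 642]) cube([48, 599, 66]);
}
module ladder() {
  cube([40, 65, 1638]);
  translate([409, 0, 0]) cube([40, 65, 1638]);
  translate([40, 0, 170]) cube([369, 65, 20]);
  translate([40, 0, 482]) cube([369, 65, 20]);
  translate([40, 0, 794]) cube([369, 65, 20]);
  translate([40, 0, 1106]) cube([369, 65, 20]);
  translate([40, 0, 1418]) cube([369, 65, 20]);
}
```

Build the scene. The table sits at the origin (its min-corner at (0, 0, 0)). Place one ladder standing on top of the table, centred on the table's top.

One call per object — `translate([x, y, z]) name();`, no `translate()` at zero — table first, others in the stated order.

table();
translate([105, 330, 751]) ladder();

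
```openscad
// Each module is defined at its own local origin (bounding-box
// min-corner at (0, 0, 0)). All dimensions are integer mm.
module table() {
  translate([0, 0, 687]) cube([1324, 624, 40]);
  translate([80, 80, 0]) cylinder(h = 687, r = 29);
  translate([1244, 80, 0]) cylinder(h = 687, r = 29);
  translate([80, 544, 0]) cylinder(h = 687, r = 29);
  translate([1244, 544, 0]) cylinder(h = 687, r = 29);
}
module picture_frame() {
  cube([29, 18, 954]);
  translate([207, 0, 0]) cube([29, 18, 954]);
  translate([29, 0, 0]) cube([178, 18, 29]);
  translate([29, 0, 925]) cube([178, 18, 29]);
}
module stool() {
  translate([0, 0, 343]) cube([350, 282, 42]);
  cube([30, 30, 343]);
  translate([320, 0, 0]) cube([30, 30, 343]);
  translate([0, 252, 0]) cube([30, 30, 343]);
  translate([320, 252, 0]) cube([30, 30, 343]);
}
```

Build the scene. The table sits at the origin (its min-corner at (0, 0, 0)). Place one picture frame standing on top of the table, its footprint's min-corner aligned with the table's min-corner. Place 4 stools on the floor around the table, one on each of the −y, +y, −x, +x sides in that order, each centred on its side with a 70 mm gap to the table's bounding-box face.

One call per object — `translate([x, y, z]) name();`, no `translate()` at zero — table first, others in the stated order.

table();
translate([0, 0, 727]) picture_frame();
translate([487, -352, 0]) stool();
translate([487, 694, 0]) stool();
translate([-420, 171, 0]) stool();
translate([1394, 171, 0]) stool();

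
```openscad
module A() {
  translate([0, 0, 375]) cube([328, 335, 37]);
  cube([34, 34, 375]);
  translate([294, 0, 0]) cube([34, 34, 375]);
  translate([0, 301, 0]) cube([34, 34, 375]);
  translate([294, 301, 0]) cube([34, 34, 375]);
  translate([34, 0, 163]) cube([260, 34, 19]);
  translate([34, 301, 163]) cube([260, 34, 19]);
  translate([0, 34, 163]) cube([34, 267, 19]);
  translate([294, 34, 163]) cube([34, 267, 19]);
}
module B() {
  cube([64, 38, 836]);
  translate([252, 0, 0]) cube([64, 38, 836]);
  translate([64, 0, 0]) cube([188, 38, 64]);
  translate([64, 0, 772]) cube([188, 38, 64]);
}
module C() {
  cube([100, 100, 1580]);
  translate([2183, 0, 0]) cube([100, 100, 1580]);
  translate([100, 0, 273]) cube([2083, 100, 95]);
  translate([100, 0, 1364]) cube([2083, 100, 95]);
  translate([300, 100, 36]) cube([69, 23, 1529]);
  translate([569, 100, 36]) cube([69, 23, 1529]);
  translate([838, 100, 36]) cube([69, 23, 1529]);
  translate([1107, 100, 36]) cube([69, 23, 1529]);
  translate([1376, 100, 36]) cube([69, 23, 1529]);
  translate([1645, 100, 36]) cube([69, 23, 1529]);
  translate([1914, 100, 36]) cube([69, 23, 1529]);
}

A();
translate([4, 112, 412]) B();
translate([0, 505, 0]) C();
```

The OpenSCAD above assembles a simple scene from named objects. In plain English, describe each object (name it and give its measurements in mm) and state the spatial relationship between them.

A is a four-legged stool. The seat is a 328×335×37 mm slab whose top surface is at z = 412 mm; four square legs, each 34×34 mm in cross-section, run from the floor (z = 0) to the underside of the seat, each flush with a corner of the seat. Four stretchers, 34 mm wide and 19 mm tall, connect adjacent legs with their undersides at z = 163 mm, each running between the inner faces of the legs it joins and aligned with the legs' outer faces on the other axis.

B is a rectangular picture frame lying in the x–z plane (depth along y). The opening is 188 mm wide (x) by 708 mm tall (z), surrounded by a border 64 mm wide on all four sides. The frame is 38 mm deep and is made of two full-height vertical stiles with two horizontal rails fitted between them.

C is a fence section. Two 100×100 mm posts, 1580 mm tall, stand on the floor with a clear span of 2083 mm between their inner faces. Two horizontal rails of 100×95 mm section span the gap between the posts with their undersides at z = 273 mm and z = 1364 mm, flush with the posts' −y face. 7 pickets, each 69 mm wide, 23 mm thick and 1529 mm tall, are fixed to the +y face of the rails with their bottoms at z = 36 mm, evenly spaced across the span with equal gaps (rounded down to the nearest mm) at the −x end and between each pair — any rounding remainder accumulates at the +x end.

The picture frame is on top of the stool. The fence section is on the floor beside the stool on its +y side.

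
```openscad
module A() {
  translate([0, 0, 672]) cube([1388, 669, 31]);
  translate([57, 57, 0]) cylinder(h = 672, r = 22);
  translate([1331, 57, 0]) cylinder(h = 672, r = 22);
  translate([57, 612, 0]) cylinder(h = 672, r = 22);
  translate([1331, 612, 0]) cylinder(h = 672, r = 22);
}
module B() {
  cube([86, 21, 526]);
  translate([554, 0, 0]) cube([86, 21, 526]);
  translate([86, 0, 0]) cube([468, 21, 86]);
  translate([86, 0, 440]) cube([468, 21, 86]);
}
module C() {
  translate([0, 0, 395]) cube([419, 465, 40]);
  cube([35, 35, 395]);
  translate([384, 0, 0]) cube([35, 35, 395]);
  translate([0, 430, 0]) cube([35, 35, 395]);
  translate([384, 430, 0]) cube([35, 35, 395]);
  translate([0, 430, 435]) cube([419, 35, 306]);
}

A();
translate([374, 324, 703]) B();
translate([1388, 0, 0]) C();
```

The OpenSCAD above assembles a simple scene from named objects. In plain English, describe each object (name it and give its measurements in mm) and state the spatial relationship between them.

A is a rectangular dining table. The top is 1388×669×31 mm with its upper surface at z = 703 mm. It stands on four round legs of 44 mm diameter, each leg's bounding box inset 35 mm from the nearest pair of top edges, running from the floor to the underside of the top.

B is a picture frame with a 468×354 mm rectangular opening (x by z) and a uniform 86 mm border on every side. Frame depth is 21 mm along y. It is built from two vertical stiles running the full outside height and two horizontal rails spanning the gap between the stiles.

C is a chair: 419×465 mm seat, 40 mm thick, top at z = 435 mm, on four 35 mm square corner legs flush with the seat edges. A 35 mm thick backrest slab spans the full seat width, extending 306 mm above the seat top, its back face flush with the seat's +y edge.

The picture frame is on top of the table, centred. The chair is against the table's +x side, with their −y faces flush.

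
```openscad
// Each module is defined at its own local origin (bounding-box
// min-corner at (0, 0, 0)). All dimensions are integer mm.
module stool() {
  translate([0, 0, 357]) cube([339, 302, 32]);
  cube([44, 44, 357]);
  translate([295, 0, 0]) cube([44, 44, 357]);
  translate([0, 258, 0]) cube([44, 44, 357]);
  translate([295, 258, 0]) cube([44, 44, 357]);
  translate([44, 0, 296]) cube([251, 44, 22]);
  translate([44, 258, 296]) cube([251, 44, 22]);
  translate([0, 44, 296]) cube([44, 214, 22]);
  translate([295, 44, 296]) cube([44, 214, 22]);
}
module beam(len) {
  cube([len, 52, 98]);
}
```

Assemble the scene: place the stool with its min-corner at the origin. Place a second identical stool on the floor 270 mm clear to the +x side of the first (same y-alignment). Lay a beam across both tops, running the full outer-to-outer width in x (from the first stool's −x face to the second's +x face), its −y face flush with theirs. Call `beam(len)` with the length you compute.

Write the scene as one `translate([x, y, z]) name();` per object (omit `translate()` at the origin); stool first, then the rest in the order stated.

stool();
translate([609, 0, 0]) stool();
translate([0, 0, 389]) beam(948);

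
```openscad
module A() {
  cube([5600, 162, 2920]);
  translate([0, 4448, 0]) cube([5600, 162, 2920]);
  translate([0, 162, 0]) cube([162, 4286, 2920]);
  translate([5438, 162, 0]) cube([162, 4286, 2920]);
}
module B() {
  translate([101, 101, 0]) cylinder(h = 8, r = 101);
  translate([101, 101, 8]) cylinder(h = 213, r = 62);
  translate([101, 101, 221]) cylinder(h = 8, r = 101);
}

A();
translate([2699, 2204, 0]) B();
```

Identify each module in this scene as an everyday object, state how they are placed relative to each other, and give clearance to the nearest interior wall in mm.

Clearances: x = 2537, y = 2042; minimum 2042 mm.

A is a house frame. B is a spool. The spool sits inside the house frame, centred. The clearance to the nearest interior wall is 2042 mm.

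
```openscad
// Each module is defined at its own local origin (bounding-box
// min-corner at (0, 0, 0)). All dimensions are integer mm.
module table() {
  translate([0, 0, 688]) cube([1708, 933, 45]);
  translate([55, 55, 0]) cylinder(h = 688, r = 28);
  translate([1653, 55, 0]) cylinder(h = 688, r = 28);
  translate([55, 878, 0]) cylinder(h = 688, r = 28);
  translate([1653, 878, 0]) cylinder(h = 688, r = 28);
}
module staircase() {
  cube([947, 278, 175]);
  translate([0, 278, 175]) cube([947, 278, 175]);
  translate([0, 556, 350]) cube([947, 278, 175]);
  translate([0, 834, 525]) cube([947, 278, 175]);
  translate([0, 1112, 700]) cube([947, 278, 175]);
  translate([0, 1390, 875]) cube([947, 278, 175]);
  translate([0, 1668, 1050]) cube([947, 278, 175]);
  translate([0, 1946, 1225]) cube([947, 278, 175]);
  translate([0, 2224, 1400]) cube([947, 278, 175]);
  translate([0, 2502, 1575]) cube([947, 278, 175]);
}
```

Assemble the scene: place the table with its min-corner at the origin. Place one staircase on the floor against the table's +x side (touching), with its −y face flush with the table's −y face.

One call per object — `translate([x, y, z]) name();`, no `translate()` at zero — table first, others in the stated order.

table();
translate([1708, 0, 0]) staircase();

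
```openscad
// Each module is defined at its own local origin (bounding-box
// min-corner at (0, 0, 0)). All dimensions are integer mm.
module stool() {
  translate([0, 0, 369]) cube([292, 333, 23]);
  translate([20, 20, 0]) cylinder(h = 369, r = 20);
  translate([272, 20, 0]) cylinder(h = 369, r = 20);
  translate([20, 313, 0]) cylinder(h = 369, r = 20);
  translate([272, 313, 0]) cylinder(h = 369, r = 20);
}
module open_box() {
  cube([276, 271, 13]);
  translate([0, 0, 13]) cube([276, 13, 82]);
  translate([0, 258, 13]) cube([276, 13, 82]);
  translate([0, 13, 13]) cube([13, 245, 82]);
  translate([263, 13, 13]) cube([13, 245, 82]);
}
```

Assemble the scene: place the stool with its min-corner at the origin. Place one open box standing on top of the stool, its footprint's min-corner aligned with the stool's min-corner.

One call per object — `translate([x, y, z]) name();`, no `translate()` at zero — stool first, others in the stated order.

stool();
translate([0, 0, 392]) open_box();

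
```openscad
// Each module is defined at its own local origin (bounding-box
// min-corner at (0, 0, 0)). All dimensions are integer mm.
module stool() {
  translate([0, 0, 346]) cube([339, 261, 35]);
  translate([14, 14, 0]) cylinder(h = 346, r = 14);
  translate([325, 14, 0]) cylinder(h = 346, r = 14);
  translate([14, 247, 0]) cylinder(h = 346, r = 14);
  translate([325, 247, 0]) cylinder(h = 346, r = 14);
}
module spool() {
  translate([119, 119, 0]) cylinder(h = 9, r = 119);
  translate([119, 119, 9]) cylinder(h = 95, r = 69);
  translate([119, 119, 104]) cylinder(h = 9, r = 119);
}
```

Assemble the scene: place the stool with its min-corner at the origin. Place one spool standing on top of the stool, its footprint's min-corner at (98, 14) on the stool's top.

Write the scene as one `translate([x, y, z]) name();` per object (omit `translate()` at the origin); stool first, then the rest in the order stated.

stool();
translate([98, 14, 381]) spool();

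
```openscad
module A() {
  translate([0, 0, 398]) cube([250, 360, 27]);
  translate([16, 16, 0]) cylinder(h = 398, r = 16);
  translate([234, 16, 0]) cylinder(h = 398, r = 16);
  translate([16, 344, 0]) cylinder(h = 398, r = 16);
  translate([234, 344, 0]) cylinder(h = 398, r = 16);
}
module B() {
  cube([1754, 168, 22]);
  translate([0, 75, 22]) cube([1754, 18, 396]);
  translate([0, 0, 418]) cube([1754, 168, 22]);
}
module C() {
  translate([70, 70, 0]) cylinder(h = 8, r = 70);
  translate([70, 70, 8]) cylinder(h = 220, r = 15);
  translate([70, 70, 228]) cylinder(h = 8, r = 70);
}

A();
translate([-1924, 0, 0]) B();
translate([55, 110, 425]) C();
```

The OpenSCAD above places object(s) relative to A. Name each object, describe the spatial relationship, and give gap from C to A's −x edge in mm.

A is a stool. B is an I-beam. C is a spool. The I-beam is on the floor beside the stool on its −x side. The spool is on top of the stool, centred. The gap from the spool to the stool's −x edge is 55 mm.

The spool's min-x is at 55; the stool's min-x is 0; gap = 55 mm.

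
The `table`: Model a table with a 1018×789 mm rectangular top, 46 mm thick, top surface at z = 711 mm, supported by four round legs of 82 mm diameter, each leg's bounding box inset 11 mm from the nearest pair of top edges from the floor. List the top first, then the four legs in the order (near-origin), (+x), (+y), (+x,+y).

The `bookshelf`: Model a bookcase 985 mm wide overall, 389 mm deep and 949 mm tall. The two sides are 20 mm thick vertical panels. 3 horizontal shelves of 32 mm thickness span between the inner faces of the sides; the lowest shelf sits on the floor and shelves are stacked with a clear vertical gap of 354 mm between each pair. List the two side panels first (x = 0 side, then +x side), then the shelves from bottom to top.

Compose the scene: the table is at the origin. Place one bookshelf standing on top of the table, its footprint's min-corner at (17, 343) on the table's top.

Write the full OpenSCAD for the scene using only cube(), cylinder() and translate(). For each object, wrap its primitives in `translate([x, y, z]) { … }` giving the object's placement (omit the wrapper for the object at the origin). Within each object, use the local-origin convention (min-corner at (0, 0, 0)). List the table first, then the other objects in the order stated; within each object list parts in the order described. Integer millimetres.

translate([0, 0, 665]) cube([1018, 789, 46]);
translate([52, 52, 0]) cylinder(h = 665, r = 41);
translate([966, 52, 0]) cylinder(h = 665, r = 41);
translate([52, 737, 0]) cylinder(h = 665, r = 41);
translate([966, 737, 0]) cylinder(h = 665, r = 41);
translate([17, 343, 711]) {
  cube([20, 389, 949]);
  translate([965, 0, 0]) cube([20, 389, 949]);
  translate([20, 0, 0]) cube([945, 389, 32]);
  translate([20, 0, 386]) cube([945, 389, 32]);
  translate([20, 0, 772]) cube([945, 389, 32]);
}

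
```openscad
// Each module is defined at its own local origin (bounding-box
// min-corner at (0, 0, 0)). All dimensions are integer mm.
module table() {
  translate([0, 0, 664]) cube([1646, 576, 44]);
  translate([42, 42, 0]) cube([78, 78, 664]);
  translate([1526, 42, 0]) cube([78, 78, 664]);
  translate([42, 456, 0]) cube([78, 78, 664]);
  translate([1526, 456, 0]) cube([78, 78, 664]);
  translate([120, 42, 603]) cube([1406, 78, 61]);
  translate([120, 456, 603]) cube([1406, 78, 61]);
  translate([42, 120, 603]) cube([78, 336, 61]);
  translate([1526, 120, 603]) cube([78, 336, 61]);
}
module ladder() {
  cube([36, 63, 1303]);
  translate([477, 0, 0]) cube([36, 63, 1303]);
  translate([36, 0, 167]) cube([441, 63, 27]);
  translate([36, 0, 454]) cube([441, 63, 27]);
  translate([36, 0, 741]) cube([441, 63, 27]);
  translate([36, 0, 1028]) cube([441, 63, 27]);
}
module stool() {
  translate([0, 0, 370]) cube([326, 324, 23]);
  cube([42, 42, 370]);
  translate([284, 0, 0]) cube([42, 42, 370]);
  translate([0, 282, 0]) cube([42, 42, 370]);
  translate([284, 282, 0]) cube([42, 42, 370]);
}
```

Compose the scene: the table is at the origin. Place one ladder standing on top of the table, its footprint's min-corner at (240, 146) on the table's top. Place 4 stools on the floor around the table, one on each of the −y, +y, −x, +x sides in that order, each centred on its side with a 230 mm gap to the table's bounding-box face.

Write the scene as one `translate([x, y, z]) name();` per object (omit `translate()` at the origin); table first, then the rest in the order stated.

table();
translate([240, 146, 708]) ladder();
translate([660, -554, 0]) stool();
translate([660, 806, 0]) stool();
translate([-556, 126, 0]) stool();
translate([1876, 126, 0]) stool();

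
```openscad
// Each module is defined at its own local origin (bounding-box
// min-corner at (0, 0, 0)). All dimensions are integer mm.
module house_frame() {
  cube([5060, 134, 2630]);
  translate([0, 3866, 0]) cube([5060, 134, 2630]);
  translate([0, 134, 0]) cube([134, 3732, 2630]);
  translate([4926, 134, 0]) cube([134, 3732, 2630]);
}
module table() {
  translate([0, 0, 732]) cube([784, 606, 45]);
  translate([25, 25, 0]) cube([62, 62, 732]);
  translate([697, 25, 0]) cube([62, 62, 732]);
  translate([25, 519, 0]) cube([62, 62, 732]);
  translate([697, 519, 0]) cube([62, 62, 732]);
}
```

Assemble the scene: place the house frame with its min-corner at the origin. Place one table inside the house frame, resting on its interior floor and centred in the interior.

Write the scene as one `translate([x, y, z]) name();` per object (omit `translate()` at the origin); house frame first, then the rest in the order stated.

house_frame();
translate([2138, 1697, 0]) table();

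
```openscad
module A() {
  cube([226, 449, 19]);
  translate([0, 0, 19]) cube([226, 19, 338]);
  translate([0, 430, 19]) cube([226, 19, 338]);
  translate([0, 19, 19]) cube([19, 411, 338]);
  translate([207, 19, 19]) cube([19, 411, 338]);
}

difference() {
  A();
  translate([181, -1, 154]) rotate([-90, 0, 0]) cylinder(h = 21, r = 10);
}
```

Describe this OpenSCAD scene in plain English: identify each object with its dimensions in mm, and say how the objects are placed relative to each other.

A is an open storage box with external size 226×449×357 mm and wall thickness 19 mm (the base is also 19 mm thick). The base covers the whole footprint; the four walls stand on the base, with the y-facing walls full-width and the x-facing walls fitting between their inner faces.

The open box has a circular hole of radius 10 mm through its front wall, centred at (x = 181, z = 154).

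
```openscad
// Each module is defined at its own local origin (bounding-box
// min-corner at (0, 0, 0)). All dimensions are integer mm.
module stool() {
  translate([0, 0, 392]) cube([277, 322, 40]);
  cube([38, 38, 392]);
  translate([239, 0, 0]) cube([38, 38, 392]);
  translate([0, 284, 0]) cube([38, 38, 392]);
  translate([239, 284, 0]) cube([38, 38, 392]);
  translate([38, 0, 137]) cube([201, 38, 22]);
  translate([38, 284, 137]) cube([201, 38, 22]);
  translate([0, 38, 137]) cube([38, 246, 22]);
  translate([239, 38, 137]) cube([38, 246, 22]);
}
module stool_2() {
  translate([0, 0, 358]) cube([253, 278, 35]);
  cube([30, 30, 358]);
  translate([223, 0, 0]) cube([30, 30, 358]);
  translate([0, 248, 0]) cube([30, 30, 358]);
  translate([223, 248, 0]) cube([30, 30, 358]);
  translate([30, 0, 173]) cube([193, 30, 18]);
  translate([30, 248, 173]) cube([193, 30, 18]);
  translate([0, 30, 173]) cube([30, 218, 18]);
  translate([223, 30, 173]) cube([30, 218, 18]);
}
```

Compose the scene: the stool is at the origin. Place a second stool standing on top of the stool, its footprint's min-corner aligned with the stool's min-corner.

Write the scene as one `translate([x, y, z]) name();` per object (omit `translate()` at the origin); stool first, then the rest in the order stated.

stool();
translate([0, 0, 432]) stool_2();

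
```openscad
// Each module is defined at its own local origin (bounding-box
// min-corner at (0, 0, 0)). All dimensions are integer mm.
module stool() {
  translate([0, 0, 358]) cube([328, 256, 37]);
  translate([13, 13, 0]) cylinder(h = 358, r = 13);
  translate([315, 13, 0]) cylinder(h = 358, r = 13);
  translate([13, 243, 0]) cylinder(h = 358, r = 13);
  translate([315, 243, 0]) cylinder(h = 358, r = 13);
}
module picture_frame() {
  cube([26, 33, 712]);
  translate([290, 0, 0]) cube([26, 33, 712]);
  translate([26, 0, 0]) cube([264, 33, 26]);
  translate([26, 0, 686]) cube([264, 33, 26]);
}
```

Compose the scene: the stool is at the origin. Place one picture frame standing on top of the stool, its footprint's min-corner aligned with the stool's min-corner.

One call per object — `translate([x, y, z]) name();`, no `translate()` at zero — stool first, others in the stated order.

stool();
translate([0, 0, 395]) picture_frame();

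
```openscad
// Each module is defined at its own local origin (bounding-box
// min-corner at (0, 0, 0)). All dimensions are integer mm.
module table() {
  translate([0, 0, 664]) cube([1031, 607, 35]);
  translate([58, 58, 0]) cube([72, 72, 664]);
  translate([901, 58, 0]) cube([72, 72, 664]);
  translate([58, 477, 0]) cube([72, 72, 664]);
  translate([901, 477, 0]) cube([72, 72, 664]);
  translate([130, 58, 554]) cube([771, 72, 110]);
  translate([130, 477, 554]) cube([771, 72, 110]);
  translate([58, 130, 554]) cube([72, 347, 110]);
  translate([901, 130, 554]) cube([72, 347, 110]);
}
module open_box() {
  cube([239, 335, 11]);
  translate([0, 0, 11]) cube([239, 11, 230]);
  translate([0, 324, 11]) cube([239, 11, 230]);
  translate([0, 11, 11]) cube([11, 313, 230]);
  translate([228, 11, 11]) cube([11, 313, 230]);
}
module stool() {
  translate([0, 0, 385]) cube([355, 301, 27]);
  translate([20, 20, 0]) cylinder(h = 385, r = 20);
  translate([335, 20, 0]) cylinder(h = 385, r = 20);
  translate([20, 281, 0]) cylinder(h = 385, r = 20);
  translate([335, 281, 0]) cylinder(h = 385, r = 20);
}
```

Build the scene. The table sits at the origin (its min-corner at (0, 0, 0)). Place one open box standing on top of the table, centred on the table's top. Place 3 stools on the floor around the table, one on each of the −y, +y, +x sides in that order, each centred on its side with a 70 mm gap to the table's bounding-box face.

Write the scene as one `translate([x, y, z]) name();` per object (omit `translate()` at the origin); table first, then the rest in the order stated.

table();
translate([396, 136, 699]) open_box();
translate([338, -371, 0]) stool();
translate([338, 677, 0]) stool();
translate([1101, 153, 0]) stool();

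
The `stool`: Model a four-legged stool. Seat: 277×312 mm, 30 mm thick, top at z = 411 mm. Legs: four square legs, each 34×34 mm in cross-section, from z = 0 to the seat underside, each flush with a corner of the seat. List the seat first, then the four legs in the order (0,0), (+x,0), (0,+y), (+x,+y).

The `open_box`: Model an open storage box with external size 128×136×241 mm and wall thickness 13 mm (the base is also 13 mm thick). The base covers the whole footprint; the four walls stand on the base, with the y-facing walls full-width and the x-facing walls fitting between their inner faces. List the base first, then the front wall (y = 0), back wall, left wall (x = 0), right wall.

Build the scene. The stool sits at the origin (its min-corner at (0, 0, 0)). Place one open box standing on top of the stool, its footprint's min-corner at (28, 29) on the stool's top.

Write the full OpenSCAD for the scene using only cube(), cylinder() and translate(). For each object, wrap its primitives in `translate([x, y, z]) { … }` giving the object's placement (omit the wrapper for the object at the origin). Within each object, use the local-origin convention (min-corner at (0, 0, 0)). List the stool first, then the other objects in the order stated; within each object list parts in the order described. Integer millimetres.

translate([0, 0, 381]) cube([277, 312, 30]);
cube([34, 34, 381]);
translate([243, 0, 0]) cube([34, 34, 381]);
translate([0, 278, 0]) cube([34, 34, 381]);
translate([243, 278, 0]) cube([34, 34, 381]);
translate([28, 29, 411]) {
  cube([128, 136, 13]);
  translate([0, 0, 13]) cube([128, 13, 228]);
  translate([0, 123, 13]) cube([128, 13, 228]);
  translate([0, 13, 13]) cube([13, 110, 228]);
  translate([115, 13, 13]) cube([13, 110, 228]);
}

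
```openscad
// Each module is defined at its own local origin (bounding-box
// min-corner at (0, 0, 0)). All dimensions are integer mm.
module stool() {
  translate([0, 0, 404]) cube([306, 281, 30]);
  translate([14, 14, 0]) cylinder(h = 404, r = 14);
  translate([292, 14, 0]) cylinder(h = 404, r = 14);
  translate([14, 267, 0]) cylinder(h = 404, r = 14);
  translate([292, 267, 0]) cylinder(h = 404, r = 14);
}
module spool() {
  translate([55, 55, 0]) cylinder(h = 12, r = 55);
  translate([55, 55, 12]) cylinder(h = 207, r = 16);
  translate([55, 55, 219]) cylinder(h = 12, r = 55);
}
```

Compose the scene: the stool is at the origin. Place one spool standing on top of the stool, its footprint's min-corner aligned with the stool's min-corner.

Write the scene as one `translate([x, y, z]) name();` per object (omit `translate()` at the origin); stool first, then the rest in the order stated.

stool();
translate([0, 0, 434]) spool();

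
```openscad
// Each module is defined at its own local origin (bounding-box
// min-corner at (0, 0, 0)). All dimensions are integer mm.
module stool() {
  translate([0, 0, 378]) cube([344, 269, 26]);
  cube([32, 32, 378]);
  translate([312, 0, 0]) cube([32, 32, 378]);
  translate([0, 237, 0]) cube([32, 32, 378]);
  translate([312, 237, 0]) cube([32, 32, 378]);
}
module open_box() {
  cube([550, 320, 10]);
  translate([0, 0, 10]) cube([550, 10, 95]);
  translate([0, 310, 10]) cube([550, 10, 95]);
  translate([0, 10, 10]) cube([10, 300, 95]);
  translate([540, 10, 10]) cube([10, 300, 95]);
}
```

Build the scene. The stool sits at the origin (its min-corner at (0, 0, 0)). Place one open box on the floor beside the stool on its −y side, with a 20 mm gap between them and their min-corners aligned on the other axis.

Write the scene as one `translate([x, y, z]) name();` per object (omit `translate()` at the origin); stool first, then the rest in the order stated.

stool();
translate([0, -340, 0]) open_box();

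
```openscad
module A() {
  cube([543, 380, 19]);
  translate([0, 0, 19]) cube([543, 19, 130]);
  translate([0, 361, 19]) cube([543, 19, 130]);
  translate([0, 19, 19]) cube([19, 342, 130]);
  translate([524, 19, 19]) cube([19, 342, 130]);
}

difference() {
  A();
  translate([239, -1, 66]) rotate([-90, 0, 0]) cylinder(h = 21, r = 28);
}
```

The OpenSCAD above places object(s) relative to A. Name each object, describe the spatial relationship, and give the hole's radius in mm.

The subtracted cylinder has r = 28 mm.

A is an open box. The open box has a circular hole through its front wall. The hole's radius is 28 mm.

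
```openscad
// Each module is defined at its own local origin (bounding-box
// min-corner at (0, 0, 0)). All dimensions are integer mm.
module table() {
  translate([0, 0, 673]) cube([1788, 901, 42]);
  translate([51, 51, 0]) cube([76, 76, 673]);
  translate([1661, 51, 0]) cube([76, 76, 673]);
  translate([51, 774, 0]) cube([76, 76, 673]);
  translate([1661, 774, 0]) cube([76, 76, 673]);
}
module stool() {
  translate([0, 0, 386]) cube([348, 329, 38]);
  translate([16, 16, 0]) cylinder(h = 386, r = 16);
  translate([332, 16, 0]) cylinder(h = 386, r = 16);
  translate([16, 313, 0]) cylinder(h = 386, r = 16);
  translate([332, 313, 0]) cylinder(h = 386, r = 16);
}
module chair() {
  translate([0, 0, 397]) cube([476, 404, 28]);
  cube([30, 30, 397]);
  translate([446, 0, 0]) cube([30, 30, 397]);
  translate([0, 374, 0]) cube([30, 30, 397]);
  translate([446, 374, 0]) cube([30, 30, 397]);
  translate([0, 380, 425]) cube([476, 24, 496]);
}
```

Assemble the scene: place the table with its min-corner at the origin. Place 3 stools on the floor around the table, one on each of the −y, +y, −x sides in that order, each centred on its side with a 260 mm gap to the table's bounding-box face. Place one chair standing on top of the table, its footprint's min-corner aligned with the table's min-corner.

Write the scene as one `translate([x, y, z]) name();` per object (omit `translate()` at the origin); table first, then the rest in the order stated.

table();
translate([720, -589, 0]) stool();
translate([720, 1161, 0]) stool();
translate([-608, 286, 0]) stool();
translate([0, 0, 715]) chair();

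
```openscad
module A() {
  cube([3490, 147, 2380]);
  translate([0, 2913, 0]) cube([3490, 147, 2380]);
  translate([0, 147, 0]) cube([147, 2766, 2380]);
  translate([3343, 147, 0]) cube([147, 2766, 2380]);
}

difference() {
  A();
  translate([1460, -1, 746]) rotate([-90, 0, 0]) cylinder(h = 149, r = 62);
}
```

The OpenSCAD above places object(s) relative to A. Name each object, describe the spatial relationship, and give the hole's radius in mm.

A is a house frame. The house frame has a circular hole through its front wall. The hole's radius is 62 mm.

The subtracted cylinder has r = 62 mm.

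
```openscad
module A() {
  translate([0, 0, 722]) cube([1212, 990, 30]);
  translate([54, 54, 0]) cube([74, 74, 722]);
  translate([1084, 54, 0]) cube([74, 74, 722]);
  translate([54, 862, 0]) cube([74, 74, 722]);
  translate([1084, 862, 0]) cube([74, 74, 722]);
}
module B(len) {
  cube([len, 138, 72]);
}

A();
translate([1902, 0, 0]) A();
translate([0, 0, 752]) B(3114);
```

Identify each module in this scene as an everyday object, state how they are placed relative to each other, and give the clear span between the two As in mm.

A is a table. B is a beam. A beam spans the tops of two tables. The clear span between the two tables is 690 mm.

Second table starts at x = 1902; first ends at x = 1212; clear span = 1902 − 1212 = 690 mm.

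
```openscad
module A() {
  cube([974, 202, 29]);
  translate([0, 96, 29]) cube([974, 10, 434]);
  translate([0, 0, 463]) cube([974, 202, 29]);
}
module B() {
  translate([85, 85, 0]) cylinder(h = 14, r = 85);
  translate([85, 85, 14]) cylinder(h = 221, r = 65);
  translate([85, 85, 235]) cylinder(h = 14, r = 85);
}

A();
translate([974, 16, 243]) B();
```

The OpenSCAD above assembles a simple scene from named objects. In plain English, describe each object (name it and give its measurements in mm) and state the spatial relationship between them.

A is an I-beam lying along x, 974 mm long. Overall section height 492 mm. Two flanges 202 mm wide (y) and 29 mm thick, one on the floor and one at the top; a web 10 mm thick runs between them, centred on the flange width.

B is a spool: two coaxial disc flanges of radius 85 mm and thickness 14 mm, joined by a core cylinder of radius 65 mm and height 221 mm. The lower flange rests on z = 0 and the three cylinders share a vertical axis.

The spool is beside the I-beam with their tops flush at z = 492.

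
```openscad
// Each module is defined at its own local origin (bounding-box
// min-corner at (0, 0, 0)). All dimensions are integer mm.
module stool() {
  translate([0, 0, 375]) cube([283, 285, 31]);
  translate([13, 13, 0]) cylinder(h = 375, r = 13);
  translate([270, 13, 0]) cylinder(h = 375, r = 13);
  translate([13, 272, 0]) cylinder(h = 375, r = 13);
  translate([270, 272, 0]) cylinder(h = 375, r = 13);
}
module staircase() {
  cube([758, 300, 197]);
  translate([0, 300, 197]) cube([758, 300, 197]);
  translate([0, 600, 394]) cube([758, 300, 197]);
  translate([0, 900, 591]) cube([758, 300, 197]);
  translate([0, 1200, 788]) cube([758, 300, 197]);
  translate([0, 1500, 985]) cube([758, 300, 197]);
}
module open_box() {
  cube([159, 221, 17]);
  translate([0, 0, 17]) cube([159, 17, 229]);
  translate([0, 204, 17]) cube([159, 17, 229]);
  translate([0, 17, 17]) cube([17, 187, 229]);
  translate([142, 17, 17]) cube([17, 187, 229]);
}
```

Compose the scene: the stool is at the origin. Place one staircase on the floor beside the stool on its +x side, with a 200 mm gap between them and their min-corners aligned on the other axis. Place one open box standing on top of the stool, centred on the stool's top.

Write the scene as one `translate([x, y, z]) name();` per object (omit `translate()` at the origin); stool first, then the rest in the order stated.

stool();
translate([483, 0, 0]) staircase();
translate([62, 32, 406]) open_box();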